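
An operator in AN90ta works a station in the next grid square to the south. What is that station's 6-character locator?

AM99tx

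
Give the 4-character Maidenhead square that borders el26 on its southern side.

Latitude square 6; −1 → 5.
The longitude characters are unchanged.

EL25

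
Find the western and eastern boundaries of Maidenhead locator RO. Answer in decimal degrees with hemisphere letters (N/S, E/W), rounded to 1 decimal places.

Field R=17, O=14: +17·20° lon, +14·10° lat → SW at lon 160°, lat 50°.
Cell spans 20° lon × 10° lat.
west 160.0° E, east 180.0° E.

160.0° E, 180.0° E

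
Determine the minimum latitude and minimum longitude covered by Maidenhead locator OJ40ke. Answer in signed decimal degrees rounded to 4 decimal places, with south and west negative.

0.1667, 108.8333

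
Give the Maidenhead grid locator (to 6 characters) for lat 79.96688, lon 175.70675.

RQ79ux

Shift to the Maidenhead origin (180°W, 90°S): lon 355.7067, lat 169.9669.
Field: 355.7067/20 → 17 → R, 169.9669/10 → 16 → Q; chars RQ.
Square: 15.7067/2 → 7, 9.9669/1 → 9; chars 79.
Subsquare: 1.7067/0.0833333 → 20 → u, 0.9669/0.0416667 → 23 → x; chars ux.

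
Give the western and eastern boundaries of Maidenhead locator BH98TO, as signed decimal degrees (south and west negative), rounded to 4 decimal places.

Field B=1, H=7: +1·20° lon, +7·10° lat → SW at lon -160°, lat -20°.
Square 9, 8: +9·2° lon, +8·1° lat → SW at lon -142°, lat -12°.
Subsquare t=19, o=14: +19·0.0833333° lon, +14·0.0416667° lat → SW at lon -140.417°, lat -11.4167°.
Cell spans 0.0833333° lon × 0.0416667° lat.
west -140.4167, east -140.3333.

-140.4167, -140.3333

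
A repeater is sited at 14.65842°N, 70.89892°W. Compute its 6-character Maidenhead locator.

Shift to the Maidenhead origin (180°W, 90°S): lon 109.1011, lat 104.6584.
Field: 109.1011/20 → 5 → F, 104.6584/10 → 10 → K; chars FK.
Square: 9.1011/2 → 4, 4.6584/1 → 4; chars 44.
Subsquare: 1.1011/0.0833333 → 13 → n, 0.6584/0.0416667 → 15 → p; chars np.

FK44np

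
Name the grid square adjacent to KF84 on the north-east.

Longitude square 8; +1 → 9.
Latitude square 4; +1 → 5.

KF95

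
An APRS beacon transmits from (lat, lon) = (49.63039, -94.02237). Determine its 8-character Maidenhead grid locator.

Offset from 180°W / 90°S: lon 85.97763°, lat 139.63039°.
Field (20°×10°, letters A–R): 85.97763/20 → 4 → E, 139.63039/10 → 13 → N; chars EN.
Square (2°×1°, digits 0–9): 5.97763/2 → 2, 9.63039/1 → 9; chars 29.
Subsquare (5′×2.5′, letters a–x): 1.97763/0.0833333 → 23 → x, 0.63039/0.0416667 → 15 → p; chars xp.
Extended square (30″×15″, digits 0–9): 0.06096/0.00833333 → 7, 0.00539/0.00416667 → 1; chars 71.

EN29xp71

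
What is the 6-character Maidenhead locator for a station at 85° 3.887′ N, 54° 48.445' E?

LR75jb

Add 180° to longitude and 90° to latitude: 234.8074, 175.0648.
Field: lon ⌊234.8074/20⌋ = 11 → L; lat ⌊175.0648/10⌋ = 17 → R.
Square: lon ⌊14.8074/2⌋ = 7; lat ⌊5.0648/1⌋ = 5.
Subsquare: lon ⌊0.8074/0.0833333⌋ = 9 → j; lat ⌊0.0648/0.0416667⌋ = 1 → b.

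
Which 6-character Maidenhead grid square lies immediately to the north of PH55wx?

PH56wa

Latitude subsquare x = 23; +1 → 24, wraps to 0 = a, carry into square.
Latitude square 5; +1 → 6.
The longitude characters are unchanged.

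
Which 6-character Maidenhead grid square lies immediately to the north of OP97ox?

OP98oa

Latitude subsquare x = 23; +1 → 24, wraps to 0 = a, carry into square.
Latitude square 7; +1 → 8.
The longitude characters are unchanged.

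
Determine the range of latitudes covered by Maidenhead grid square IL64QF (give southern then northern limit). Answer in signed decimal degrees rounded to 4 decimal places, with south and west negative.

24.2083, 24.2500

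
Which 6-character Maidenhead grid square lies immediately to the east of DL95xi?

EL05ai

Longitude subsquare x = 23; +1 → 24, wraps to 0 = a, carry into square.
Longitude square 9; +1 → 10, wraps to 0, carry into field.
Longitude field D = 3; +1 → 4 = E.
The latitude characters are unchanged.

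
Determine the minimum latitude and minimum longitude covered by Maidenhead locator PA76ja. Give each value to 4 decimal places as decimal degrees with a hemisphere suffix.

84.0000° S, 134.7500° E

Field P=15, A=0: +15·20° lon, +0·10° lat → SW at lon 120°, lat -90°.
Square 7, 6: +7·2° lon, +6·1° lat → SW at lon 134°, lat -84°.
Subsquare j=9, a=0: +9·0.0833333° lon, +0·0.0416667° lat → SW at lon 134.75°, lat -84°.
latitude 84.0000° S, longitude 134.7500° E.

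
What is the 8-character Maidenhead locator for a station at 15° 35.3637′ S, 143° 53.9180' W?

Offset from 180°W / 90°S: lon 36.10137°, lat 74.41061°.
Field: lon ⌊36.10137/20⌋ = 1 → B; lat ⌊74.41061/10⌋ = 7 → H.
Square: lon ⌊16.10137/2⌋ = 8; lat ⌊4.41061/1⌋ = 4.
Subsquare: lon ⌊0.10137/0.0833333⌋ = 1 → b; lat ⌊0.41061/0.0416667⌋ = 9 → j.
Extended square: lon ⌊0.01803/0.00833333⌋ = 2; lat ⌊0.03561/0.00416667⌋ = 8.

BH84bj28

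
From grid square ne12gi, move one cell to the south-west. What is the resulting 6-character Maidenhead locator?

Longitude subsquare g = 6; −1 → 5 = f.
Latitude subsquare i = 8; −1 → 7 = h.

NE12fh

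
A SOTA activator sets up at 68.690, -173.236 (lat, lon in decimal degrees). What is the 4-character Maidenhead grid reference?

AP38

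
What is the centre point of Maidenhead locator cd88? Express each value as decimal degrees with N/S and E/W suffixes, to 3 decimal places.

Field C=2, D=3: +2·20° lon, +3·10° lat → SW at lon -140°, lat -60°.
Square 8, 8: +8·2° lon, +8·1° lat → SW at lon -124°, lat -52°.
Cell spans 2° lon × 1° lat. Centre is SW corner plus half of each.
latitude 51.500° S, longitude 123.000° W.

51.500° S, 123.000° W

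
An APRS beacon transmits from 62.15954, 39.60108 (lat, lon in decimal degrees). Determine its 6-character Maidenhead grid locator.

KP92td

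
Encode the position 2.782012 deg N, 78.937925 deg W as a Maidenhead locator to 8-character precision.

Shift to the Maidenhead origin (180°W, 90°S): lon 101.06207, lat 92.78201.
Field: 101.06207/20 → 5 → F, 92.78201/10 → 9 → J; chars FJ.
Square: 1.06207/2 → 0, 2.78201/1 → 2; chars 02.
Subsquare: 1.06207/0.0833333 → 12 → m, 0.78201/0.0416667 → 18 → s; chars ms.
Extended square: 0.06207/0.00833333 → 7, 0.03201/0.00416667 → 7; chars 77.

FJ02ms77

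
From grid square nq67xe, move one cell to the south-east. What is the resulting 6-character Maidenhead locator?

Longitude subsquare x = 23; +1 → 24, wraps to 0 = a, carry into square.
Longitude square 6; +1 → 7.
Latitude subsquare e = 4; −1 → 3 = d.

NQ77ad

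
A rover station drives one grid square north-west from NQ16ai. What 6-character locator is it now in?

Longitude subsquare a = 0; −1 → -1, wraps to 23 = x, carry into square.
Longitude square 1; −1 → 0.
Latitude subsquare i = 8; +1 → 9 = j.

NQ06xj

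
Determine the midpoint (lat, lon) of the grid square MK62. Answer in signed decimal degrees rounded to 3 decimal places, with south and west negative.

12.500, 73.000

Field M=12, K=10: +12·20° lon, +10·10° lat → SW at lon 60°, lat 10°.
Square 6, 2: +6·2° lon, +2·1° lat → SW at lon 72°, lat 12°.
Cell spans 2° lon × 1° lat. Centre is SW corner plus half of each.
latitude 12.500, longitude 73.000.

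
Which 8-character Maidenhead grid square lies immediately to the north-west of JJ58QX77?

JJ58qx68

Longitude extended square 7; −1 → 6.
Latitude extended square 7; +1 → 8.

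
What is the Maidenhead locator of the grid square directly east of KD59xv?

KD69av

Longitude subsquare x = 23; +1 → 24, wraps to 0 = a, carry into square.
Longitude square 5; +1 → 6.
The latitude characters are unchanged.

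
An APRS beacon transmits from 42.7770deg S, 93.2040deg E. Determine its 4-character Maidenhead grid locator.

Offset from 180°W / 90°S: lon 273.20°, lat 47.22°.
Field (20°×10°, letters A–R): 273.20/20 → 13 → N, 47.22/10 → 4 → E; chars NE.
Square (2°×1°, digits 0–9): 13.20/2 → 6, 7.22/1 → 7; chars 67.

NE67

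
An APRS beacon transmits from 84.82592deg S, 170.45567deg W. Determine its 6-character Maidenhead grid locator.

AA45se

Add 180° to longitude and 90° to latitude: 9.5443, 5.1741.
Field: lon ⌊9.5443/20⌋ = 0 → A; lat ⌊5.1741/10⌋ = 0 → A.
Square: lon ⌊9.5443/2⌋ = 4; lat ⌊5.1741/1⌋ = 5.
Subsquare: lon ⌊1.5443/0.0833333⌋ = 18 → s; lat ⌊0.1741/0.0416667⌋ = 4 → e.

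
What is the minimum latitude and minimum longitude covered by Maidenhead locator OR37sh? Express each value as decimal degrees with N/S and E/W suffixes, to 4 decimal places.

87.2917° N, 107.5000° E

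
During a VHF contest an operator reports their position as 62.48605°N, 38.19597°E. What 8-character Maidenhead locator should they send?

KP92cl36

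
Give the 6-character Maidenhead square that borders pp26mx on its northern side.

Latitude subsquare x = 23; +1 → 24, wraps to 0 = a, carry into square.
Latitude square 6; +1 → 7.
The longitude characters are unchanged.

PP27ma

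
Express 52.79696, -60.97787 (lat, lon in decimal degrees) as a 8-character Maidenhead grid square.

FO92mt21

Offset from 180°W / 90°S: lon 119.02213°, lat 142.79696°.
Field (20°×10°, letters A–R): lon ⌊119.02213/20⌋ = 5 → F; lat ⌊142.79696/10⌋ = 14 → O.
Square (2°×1°, digits 0–9): lon ⌊19.02213/2⌋ = 9; lat ⌊2.79696/1⌋ = 2.
Subsquare (5′×2.5′, letters a–x): lon ⌊1.02213/0.0833333⌋ = 12 → m; lat ⌊0.79696/0.0416667⌋ = 19 → t.
Extended square (30″×15″, digits 0–9): lon ⌊0.02213/0.00833333⌋ = 2; lat ⌊0.00529/0.00416667⌋ = 1.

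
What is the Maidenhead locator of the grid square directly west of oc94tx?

OC94sx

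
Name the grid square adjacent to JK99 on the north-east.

KL00

Longitude square 9; +1 → 10, wraps to 0, carry into field.
Longitude field J = 9; +1 → 10 = K.
Latitude square 9; +1 → 10, wraps to 0, carry into field.
Latitude field K = 10; +1 → 11 = L.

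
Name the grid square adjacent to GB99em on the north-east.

GB99fn

Longitude subsquare e = 4; +1 → 5 = f.
Latitude subsquare m = 12; +1 → 13 = n.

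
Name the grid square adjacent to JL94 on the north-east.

Longitude square 9; +1 → 10, wraps to 0, carry into field.
Longitude field J = 9; +1 → 10 = K.
Latitude square 4; +1 → 5.

KL05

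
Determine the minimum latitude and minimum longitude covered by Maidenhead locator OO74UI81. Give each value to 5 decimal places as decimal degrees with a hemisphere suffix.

Field O=14, O=14: +14·20° lon, +14·10° lat → SW at lon 100°, lat 50°.
Square 7, 4: +7·2° lon, +4·1° lat → SW at lon 114°, lat 54°.
Subsquare u=20, i=8: +20·0.0833333° lon, +8·0.0416667° lat → SW at lon 115.667°, lat 54.3333°.
Extended square 8, 1: +8·0.00833333° lon, +1·0.00416667° lat → SW at lon 115.733°, lat 54.3375°.
latitude 54.33750° N, longitude 115.73333° E.

54.33750° N, 115.73333° E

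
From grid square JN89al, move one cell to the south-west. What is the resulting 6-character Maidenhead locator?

Longitude subsquare a = 0; −1 → -1, wraps to 23 = x, carry into square.
Longitude square 8; −1 → 7.
Latitude subsquare l = 11; −1 → 10 = k.

JN79xk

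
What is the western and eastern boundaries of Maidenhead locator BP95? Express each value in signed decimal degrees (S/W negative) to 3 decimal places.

-142.000, -140.000

Field B=1, P=15: +1·20° lon, +15·10° lat → SW at lon -160°, lat 60°.
Square 9, 5: +9·2° lon, +5·1° lat → SW at lon -142°, lat 65°.
Cell spans 2° lon × 1° lat.
west -142.000, east -140.000.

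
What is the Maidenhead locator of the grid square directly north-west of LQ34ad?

LQ24xe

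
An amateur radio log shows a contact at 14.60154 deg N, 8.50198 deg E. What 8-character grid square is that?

JK44go04

Offset from 180°W / 90°S: lon 188.50198°, lat 104.60154°.
Field: lon ⌊188.50198/20⌋ = 9 → J; lat ⌊104.60154/10⌋ = 10 → K.
Square: lon ⌊8.50198/2⌋ = 4; lat ⌊4.60154/1⌋ = 4.
Subsquare: lon ⌊0.50198/0.0833333⌋ = 6 → g; lat ⌊0.60154/0.0416667⌋ = 14 → o.
Extended square: lon ⌊0.00198/0.00833333⌋ = 0; lat ⌊0.01821/0.00416667⌋ = 4.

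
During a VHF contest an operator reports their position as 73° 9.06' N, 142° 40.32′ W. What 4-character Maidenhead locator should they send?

BQ83

Add 180° to longitude and 90° to latitude: 37.33, 163.15.
Field: 37.33/20 → 1 → B, 163.15/10 → 16 → Q; chars BQ.
Square: 17.33/2 → 8, 3.15/1 → 3; chars 83.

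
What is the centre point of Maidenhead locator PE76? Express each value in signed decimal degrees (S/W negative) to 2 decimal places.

Field P=15, E=4: +15·20° lon, +4·10° lat → SW at lon 120°, lat -50°.
Square 7, 6: +7·2° lon, +6·1° lat → SW at lon 134°, lat -44°.
Cell spans 2° lon × 1° lat. Centre is SW corner plus half of each.
latitude -43.50, longitude 135.00.

-43.50, 135.00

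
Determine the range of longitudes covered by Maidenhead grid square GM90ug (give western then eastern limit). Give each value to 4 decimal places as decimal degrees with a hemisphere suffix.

40.3333° W, 40.2500° W

Field G=6, M=12: +6·20° lon, +12·10° lat → SW at lon -60°, lat 30°.
Square 9, 0: +9·2° lon, +0·1° lat → SW at lon -42°, lat 30°.
Subsquare u=20, g=6: +20·0.0833333° lon, +6·0.0416667° lat → SW at lon -40.3333°, lat 30.25°.
Cell spans 0.0833333° lon × 0.0416667° lat.
west 40.3333° W, east 40.2500° W.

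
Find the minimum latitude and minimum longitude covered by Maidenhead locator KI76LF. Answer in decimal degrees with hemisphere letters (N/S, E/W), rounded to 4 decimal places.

Field K=10, I=8: +10·20° lon, +8·10° lat → SW at lon 20°, lat -10°.
Square 7, 6: +7·2° lon, +6·1° lat → SW at lon 34°, lat -4°.
Subsquare l=11, f=5: +11·0.0833333° lon, +5·0.0416667° lat → SW at lon 34.9167°, lat -3.79167°.
latitude 3.7917° S, longitude 34.9167° E.

3.7917° S, 34.9167° E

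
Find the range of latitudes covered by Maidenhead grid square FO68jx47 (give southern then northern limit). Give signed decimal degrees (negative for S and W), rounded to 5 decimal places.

Field F=5, O=14: +5·20° lon, +14·10° lat → SW at lon -80°, lat 50°.
Square 6, 8: +6·2° lon, +8·1° lat → SW at lon -68°, lat 58°.
Subsquare j=9, x=23: +9·0.0833333° lon, +23·0.0416667° lat → SW at lon -67.25°, lat 58.9583°.
Extended square 4, 7: +4·0.00833333° lon, +7·0.00416667° lat → SW at lon -67.2167°, lat 58.9875°.
Cell spans 0.00833333° lon × 0.00416667° lat.
south 58.98750, north 58.99167.

58.98750, 58.99167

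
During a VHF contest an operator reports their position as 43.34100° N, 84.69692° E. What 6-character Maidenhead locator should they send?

NN23ii

Shift to the Maidenhead origin (180°W, 90°S): lon 264.6969, lat 133.3410.
Field (20°×10°, letters A–R): 264.6969/20 → 13 → N, 133.3410/10 → 13 → N; chars NN.
Square (2°×1°, digits 0–9): 4.6969/2 → 2, 3.3410/1 → 3; chars 23.
Subsquare (5′×2.5′, letters a–x): 0.6969/0.0833333 → 8 → i, 0.3410/0.0416667 → 8 → i; chars ii.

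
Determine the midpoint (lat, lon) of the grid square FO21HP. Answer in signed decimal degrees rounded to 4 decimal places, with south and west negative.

51.6458, -75.3750

Field F=5, O=14: +5·20° lon, +14·10° lat → SW at lon -80°, lat 50°.
Square 2, 1: +2·2° lon, +1·1° lat → SW at lon -76°, lat 51°.
Subsquare h=7, p=15: +7·0.0833333° lon, +15·0.0416667° lat → SW at lon -75.4167°, lat 51.625°.
Cell spans 0.0833333° lon × 0.0416667° lat. Centre is SW corner plus half of each.
latitude 51.6458, longitude -75.3750.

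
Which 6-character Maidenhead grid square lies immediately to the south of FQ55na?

Latitude subsquare a = 0; −1 → -1, wraps to 23 = x, carry into square.
Latitude square 5; −1 → 4.
The longitude characters are unchanged.

FQ54nx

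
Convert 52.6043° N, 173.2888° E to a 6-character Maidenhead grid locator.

RO62po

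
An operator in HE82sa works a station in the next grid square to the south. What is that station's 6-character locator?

HE81sx

Latitude subsquare a = 0; −1 → -1, wraps to 23 = x, carry into square.
Latitude square 2; −1 → 1.
The longitude characters are unchanged.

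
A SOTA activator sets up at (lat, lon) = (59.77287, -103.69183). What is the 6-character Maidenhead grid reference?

Shift to the Maidenhead origin (180°W, 90°S): lon 76.3082, lat 149.7729.
Field: lon ⌊76.3082/20⌋ = 3 → D; lat ⌊149.7729/10⌋ = 14 → O.
Square: lon ⌊16.3082/2⌋ = 8; lat ⌊9.7729/1⌋ = 9.
Subsquare: lon ⌊0.3082/0.0833333⌋ = 3 → d; lat ⌊0.7729/0.0416667⌋ = 18 → s.

DO89ds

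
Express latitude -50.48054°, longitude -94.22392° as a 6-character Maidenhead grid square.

Shift to the Maidenhead origin (180°W, 90°S): lon 85.7761, lat 39.5195.
Field: 85.7761/20 → 4 → E, 39.5195/10 → 3 → D; chars ED.
Square: 5.7761/2 → 2, 9.5195/1 → 9; chars 29.
Subsquare: 1.7761/0.0833333 → 21 → v, 0.5195/0.0416667 → 12 → m; chars vm.

ED29vm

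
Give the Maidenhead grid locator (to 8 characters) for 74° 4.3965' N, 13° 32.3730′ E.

JQ64sb47

Shift to the Maidenhead origin (180°W, 90°S): lon 193.53955, lat 164.07327.
Field (20°×10°, letters A–R): lon ⌊193.53955/20⌋ = 9 → J; lat ⌊164.07327/10⌋ = 16 → Q.
Square (2°×1°, digits 0–9): lon ⌊13.53955/2⌋ = 6; lat ⌊4.07327/1⌋ = 4.
Subsquare (5′×2.5′, letters a–x): lon ⌊1.53955/0.0833333⌋ = 18 → s; lat ⌊0.07327/0.0416667⌋ = 1 → b.
Extended square (30″×15″, digits 0–9): lon ⌊0.03955/0.00833333⌋ = 4; lat ⌊0.03161/0.00416667⌋ = 7.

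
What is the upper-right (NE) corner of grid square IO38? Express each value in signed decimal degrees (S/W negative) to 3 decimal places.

59.000, -12.000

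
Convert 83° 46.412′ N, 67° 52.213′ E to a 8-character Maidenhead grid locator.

MR33ws45

Shift to the Maidenhead origin (180°W, 90°S): lon 247.87022, lat 173.77353.
Field: 247.87022/20 → 12 → M, 173.77353/10 → 17 → R; chars MR.
Square: 7.87022/2 → 3, 3.77353/1 → 3; chars 33.
Subsquare: 1.87022/0.0833333 → 22 → w, 0.77353/0.0416667 → 18 → s; chars ws.
Extended square: 0.03688/0.00833333 → 4, 0.02353/0.00416667 → 5; chars 45.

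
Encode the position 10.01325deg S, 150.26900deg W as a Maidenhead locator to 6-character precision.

BH49ux

Add 180° to longitude and 90° to latitude: 29.7310, 79.9868.
Field: lon ⌊29.7310/20⌋ = 1 → B; lat ⌊79.9868/10⌋ = 7 → H.
Square: lon ⌊9.7310/2⌋ = 4; lat ⌊9.9868/1⌋ = 9.
Subsquare: lon ⌊1.7310/0.0833333⌋ = 20 → u; lat ⌊0.9868/0.0416667⌋ = 23 → x.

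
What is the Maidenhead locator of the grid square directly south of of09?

Latitude square 9; −1 → 8.
The longitude characters are unchanged.

OF08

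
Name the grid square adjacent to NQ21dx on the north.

NQ22da

Latitude subsquare x = 23; +1 → 24, wraps to 0 = a, carry into square.
Latitude square 1; +1 → 2.
The longitude characters are unchanged.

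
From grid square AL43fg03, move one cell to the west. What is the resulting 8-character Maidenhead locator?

AL43eg93

Longitude extended square 0; −1 → -1, wraps to 9, carry into subsquare.
Longitude subsquare f = 5; −1 → 4 = e.
The latitude characters are unchanged.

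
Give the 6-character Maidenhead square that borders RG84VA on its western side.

RG84ua

Longitude subsquare v = 21; −1 → 20 = u.
The latitude characters are unchanged.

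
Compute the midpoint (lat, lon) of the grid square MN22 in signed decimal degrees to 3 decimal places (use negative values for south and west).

Field M=12, N=13: +12·20° lon, +13·10° lat → SW at lon 60°, lat 40°.
Square 2, 2: +2·2° lon, +2·1° lat → SW at lon 64°, lat 42°.
Cell spans 2° lon × 1° lat. Centre is SW corner plus half of each.
latitude 42.500, longitude 65.000.

42.500, 65.000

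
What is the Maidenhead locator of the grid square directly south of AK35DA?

AK34dx

Latitude subsquare a = 0; −1 → -1, wraps to 23 = x, carry into square.
Latitude square 5; −1 → 4.
The longitude characters are unchanged.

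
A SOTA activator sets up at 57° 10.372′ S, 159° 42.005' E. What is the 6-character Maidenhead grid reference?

QD92ut

Offset from 180°W / 90°S: lon 339.7001°, lat 32.8271°.
Field (20°×10°, letters A–R): lon ⌊339.7001/20⌋ = 16 → Q; lat ⌊32.8271/10⌋ = 3 → D.
Square (2°×1°, digits 0–9): lon ⌊19.7001/2⌋ = 9; lat ⌊2.8271/1⌋ = 2.
Subsquare (5′×2.5′, letters a–x): lon ⌊1.7001/0.0833333⌋ = 20 → u; lat ⌊0.8271/0.0416667⌋ = 19 → t.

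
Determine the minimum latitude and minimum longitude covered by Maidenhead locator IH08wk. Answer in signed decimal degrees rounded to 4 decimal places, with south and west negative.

Field I=8, H=7: +8·20° lon, +7·10° lat → SW at lon -20°, lat -20°.
Square 0, 8: +0·2° lon, +8·1° lat → SW at lon -20°, lat -12°.
Subsquare w=22, k=10: +22·0.0833333° lon, +10·0.0416667° lat → SW at lon -18.1667°, lat -11.5833°.
latitude -11.5833, longitude -18.1667.

-11.5833, -18.1667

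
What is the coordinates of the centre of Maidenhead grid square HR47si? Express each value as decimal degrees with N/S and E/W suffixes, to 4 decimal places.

Field H=7, R=17: +7·20° lon, +17·10° lat → SW at lon -40°, lat 80°.
Square 4, 7: +4·2° lon, +7·1° lat → SW at lon -32°, lat 87°.
Subsquare s=18, i=8: +18·0.0833333° lon, +8·0.0416667° lat → SW at lon -30.5°, lat 87.3333°.
Cell spans 0.0833333° lon × 0.0416667° lat. Centre is SW corner plus half of each.
latitude 87.3542° N, longitude 30.4583° W.

87.3542° N, 30.4583° W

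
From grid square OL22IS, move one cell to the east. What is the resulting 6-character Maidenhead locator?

Longitude subsquare i = 8; +1 → 9 = j.
The latitude characters are unchanged.

OL22js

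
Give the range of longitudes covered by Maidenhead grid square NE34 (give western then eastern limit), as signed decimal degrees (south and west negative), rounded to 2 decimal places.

86.00, 88.00

Field N=13, E=4: +13·20° lon, +4·10° lat → SW at lon 80°, lat -50°.
Square 3, 4: +3·2° lon, +4·1° lat → SW at lon 86°, lat -46°.
Cell spans 2° lon × 1° lat.
west 86.00, east 88.00.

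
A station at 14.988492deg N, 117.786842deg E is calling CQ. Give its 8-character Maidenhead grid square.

OK84vx47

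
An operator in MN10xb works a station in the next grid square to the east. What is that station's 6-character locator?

MN20ab

Longitude subsquare x = 23; +1 → 24, wraps to 0 = a, carry into square.
Longitude square 1; +1 → 2.
The latitude characters are unchanged.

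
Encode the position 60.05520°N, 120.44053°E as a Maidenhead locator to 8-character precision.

PP00fb23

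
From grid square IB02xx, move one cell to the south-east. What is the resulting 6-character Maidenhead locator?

IB12aw

Longitude subsquare x = 23; +1 → 24, wraps to 0 = a, carry into square.
Longitude square 0; +1 → 1.
Latitude subsquare x = 23; −1 → 22 = w.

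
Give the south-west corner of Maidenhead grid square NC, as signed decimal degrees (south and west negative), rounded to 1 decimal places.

Field N=13, C=2: +13·20° lon, +2·10° lat → SW at lon 80°, lat -70°.
latitude -70.0, longitude 80.0.

-70.0, 80.0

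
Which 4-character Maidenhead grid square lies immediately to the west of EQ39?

Longitude square 3; −1 → 2.
The latitude characters are unchanged.

EQ29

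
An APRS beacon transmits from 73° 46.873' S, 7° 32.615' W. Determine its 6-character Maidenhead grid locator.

Shift to the Maidenhead origin (180°W, 90°S): lon 172.4564, lat 16.2188.
Field (20°×10°, letters A–R): 172.4564/20 → 8 → I, 16.2188/10 → 1 → B; chars IB.
Square (2°×1°, digits 0–9): 12.4564/2 → 6, 6.2188/1 → 6; chars 66.
Subsquare (5′×2.5′, letters a–x): 0.4564/0.0833333 → 5 → f, 0.2188/0.0416667 → 5 → f; chars ff.

IB66ff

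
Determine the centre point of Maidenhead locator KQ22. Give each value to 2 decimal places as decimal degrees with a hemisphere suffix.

72.50° N, 25.00° E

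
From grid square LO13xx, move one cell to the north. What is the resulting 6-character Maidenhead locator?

LO14xa

Latitude subsquare x = 23; +1 → 24, wraps to 0 = a, carry into square.
Latitude square 3; +1 → 4.
The longitude characters are unchanged.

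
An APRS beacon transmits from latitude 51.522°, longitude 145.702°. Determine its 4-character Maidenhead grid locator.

QO21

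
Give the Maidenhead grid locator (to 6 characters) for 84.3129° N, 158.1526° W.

Add 180° to longitude and 90° to latitude: 21.8474, 174.3129.
Field: 21.8474/20 → 1 → B, 174.3129/10 → 17 → R; chars BR.
Square: 1.8474/2 → 0, 4.3129/1 → 4; chars 04.
Subsquare: 1.8474/0.0833333 → 22 → w, 0.3129/0.0416667 → 7 → h; chars wh.

BR04wh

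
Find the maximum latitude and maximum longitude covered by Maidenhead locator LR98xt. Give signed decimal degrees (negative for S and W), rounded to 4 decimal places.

88.8333, 60.0000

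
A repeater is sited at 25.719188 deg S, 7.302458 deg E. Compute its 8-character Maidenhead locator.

Shift to the Maidenhead origin (180°W, 90°S): lon 187.30246, lat 64.28081.
Field: 187.30246/20 → 9 → J, 64.28081/10 → 6 → G; chars JG.
Square: 7.30246/2 → 3, 4.28081/1 → 4; chars 34.
Subsquare: 1.30246/0.0833333 → 15 → p, 0.28081/0.0416667 → 6 → g; chars pg.
Extended square: 0.05246/0.00833333 → 6, 0.03081/0.00416667 → 7; chars 67.

JG34pg67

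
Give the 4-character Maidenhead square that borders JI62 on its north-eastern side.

JI73

Longitude square 6; +1 → 7.
Latitude square 2; +1 → 3.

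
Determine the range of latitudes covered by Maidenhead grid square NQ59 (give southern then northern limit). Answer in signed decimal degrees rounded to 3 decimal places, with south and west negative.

Field N=13, Q=16: +13·20° lon, +16·10° lat → SW at lon 80°, lat 70°.
Square 5, 9: +5·2° lon, +9·1° lat → SW at lon 90°, lat 79°.
Cell spans 2° lon × 1° lat.
south 79.000, north 80.000.

79.000, 80.000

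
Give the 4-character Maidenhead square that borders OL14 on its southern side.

Latitude square 4; −1 → 3.
The longitude characters are unchanged.

OL13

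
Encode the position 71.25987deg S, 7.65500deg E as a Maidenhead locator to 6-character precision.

JB38tr

Shift to the Maidenhead origin (180°W, 90°S): lon 187.6550, lat 18.7401.
Field: lon ⌊187.6550/20⌋ = 9 → J; lat ⌊18.7401/10⌋ = 1 → B.
Square: lon ⌊7.6550/2⌋ = 3; lat ⌊8.7401/1⌋ = 8.
Subsquare: lon ⌊1.6550/0.0833333⌋ = 19 → t; lat ⌊0.7401/0.0416667⌋ = 17 → r.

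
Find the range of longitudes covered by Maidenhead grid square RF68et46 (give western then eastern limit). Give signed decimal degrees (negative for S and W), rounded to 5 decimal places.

Field R=17, F=5: +17·20° lon, +5·10° lat → SW at lon 160°, lat -40°.
Square 6, 8: +6·2° lon, +8·1° lat → SW at lon 172°, lat -32°.
Subsquare e=4, t=19: +4·0.0833333° lon, +19·0.0416667° lat → SW at lon 172.333°, lat -31.2083°.
Extended square 4, 6: +4·0.00833333° lon, +6·0.00416667° lat → SW at lon 172.367°, lat -31.1833°.
Cell spans 0.00833333° lon × 0.00416667° lat.
west 172.36667, east 172.37500.

172.36667, 172.37500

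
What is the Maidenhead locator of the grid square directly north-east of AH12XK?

AH22al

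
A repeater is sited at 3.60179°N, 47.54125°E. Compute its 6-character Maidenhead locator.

LJ33so

Shift to the Maidenhead origin (180°W, 90°S): lon 227.5412, lat 93.6018.
Field: lon ⌊227.5412/20⌋ = 11 → L; lat ⌊93.6018/10⌋ = 9 → J.
Square: lon ⌊7.5412/2⌋ = 3; lat ⌊3.6018/1⌋ = 3.
Subsquare: lon ⌊1.5412/0.0833333⌋ = 18 → s; lat ⌊0.6018/0.0416667⌋ = 14 → o.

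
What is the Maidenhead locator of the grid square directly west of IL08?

Longitude square 0; −1 → -1, wraps to 9, carry into field.
Longitude field I = 8; −1 → 7 = H.
The latitude characters are unchanged.

HL98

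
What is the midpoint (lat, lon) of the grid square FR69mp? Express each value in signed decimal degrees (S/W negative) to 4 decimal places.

Field F=5, R=17: +5·20° lon, +17·10° lat → SW at lon -80°, lat 80°.
Square 6, 9: +6·2° lon, +9·1° lat → SW at lon -68°, lat 89°.
Subsquare m=12, p=15: +12·0.0833333° lon, +15·0.0416667° lat → SW at lon -67°, lat 89.625°.
Cell spans 0.0833333° lon × 0.0416667° lat. Centre is SW corner plus half of each.
latitude 89.6458, longitude -66.9583.

89.6458, -66.9583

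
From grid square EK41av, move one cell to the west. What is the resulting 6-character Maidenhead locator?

EK31xv

Longitude subsquare a = 0; −1 → -1, wraps to 23 = x, carry into square.
Longitude square 4; −1 → 3.
The latitude characters are unchanged.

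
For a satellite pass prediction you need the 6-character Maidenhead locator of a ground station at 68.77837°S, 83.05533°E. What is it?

Offset from 180°W / 90°S: lon 263.0553°, lat 21.2216°.
Field (20°×10°, letters A–R): lon ⌊263.0553/20⌋ = 13 → N; lat ⌊21.2216/10⌋ = 2 → C.
Square (2°×1°, digits 0–9): lon ⌊3.0553/2⌋ = 1; lat ⌊1.2216/1⌋ = 1.
Subsquare (5′×2.5′, letters a–x): lon ⌊1.0553/0.0833333⌋ = 12 → m; lat ⌊0.2216/0.0416667⌋ = 5 → f.

NC11mf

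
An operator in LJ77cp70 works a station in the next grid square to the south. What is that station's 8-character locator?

LJ77co79

Latitude extended square 0; −1 → -1, wraps to 9, carry into subsquare.
Latitude subsquare p = 15; −1 → 14 = o.
The longitude characters are unchanged.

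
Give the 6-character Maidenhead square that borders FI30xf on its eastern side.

Longitude subsquare x = 23; +1 → 24, wraps to 0 = a, carry into square.
Longitude square 3; +1 → 4.
The latitude characters are unchanged.

FI40af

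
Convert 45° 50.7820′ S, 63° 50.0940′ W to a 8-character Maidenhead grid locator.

Add 180° to longitude and 90° to latitude: 116.16510, 44.15363.
Field: lon ⌊116.16510/20⌋ = 5 → F; lat ⌊44.15363/10⌋ = 4 → E.
Square: lon ⌊16.16510/2⌋ = 8; lat ⌊4.15363/1⌋ = 4.
Subsquare: lon ⌊0.16510/0.0833333⌋ = 1 → b; lat ⌊0.15363/0.0416667⌋ = 3 → d.
Extended square: lon ⌊0.08177/0.00833333⌋ = 9; lat ⌊0.02863/0.00416667⌋ = 6.

FE84bd96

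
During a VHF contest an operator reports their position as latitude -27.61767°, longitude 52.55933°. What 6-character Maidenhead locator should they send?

LG62gj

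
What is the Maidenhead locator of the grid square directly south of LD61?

LD60

Latitude square 1; −1 → 0.
The longitude characters are unchanged.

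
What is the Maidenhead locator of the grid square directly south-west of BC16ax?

BC06xw

Longitude subsquare a = 0; −1 → -1, wraps to 23 = x, carry into square.
Longitude square 1; −1 → 0.
Latitude subsquare x = 23; −1 → 22 = w.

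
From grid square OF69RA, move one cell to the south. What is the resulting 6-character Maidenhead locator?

Latitude subsquare a = 0; −1 → -1, wraps to 23 = x, carry into square.
Latitude square 9; −1 → 8.
The longitude characters are unchanged.

OF68rx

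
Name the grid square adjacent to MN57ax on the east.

Longitude subsquare a = 0; +1 → 1 = b.
The latitude characters are unchanged.

MN57bx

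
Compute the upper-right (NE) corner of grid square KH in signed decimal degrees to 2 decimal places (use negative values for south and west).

Field K=10, H=7: +10·20° lon, +7·10° lat → SW at lon 20°, lat -20°.
Cell spans 20° lon × 10° lat. NE corner is SW corner plus one full cell.
latitude -10.00, longitude 40.00.

-10.00, 40.00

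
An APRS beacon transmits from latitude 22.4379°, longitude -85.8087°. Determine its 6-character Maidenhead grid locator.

Shift to the Maidenhead origin (180°W, 90°S): lon 94.1913, lat 112.4379.
Field: 94.1913/20 → 4 → E, 112.4379/10 → 11 → L; chars EL.
Square: 14.1913/2 → 7, 2.4379/1 → 2; chars 72.
Subsquare: 0.1913/0.0833333 → 2 → c, 0.4379/0.0416667 → 10 → k; chars ck.

EL72ck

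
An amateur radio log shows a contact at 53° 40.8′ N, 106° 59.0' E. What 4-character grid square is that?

OO33

Offset from 180°W / 90°S: lon 286.98°, lat 143.68°.
Field: lon ⌊286.98/20⌋ = 14 → O; lat ⌊143.68/10⌋ = 14 → O.
Square: lon ⌊6.98/2⌋ = 3; lat ⌊3.68/1⌋ = 3.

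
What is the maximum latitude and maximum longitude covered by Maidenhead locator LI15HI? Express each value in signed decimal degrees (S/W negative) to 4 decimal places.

-4.6250, 42.6667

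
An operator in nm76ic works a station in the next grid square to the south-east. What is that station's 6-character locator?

NM76jb

Longitude subsquare i = 8; +1 → 9 = j.
Latitude subsquare c = 2; −1 → 1 = b.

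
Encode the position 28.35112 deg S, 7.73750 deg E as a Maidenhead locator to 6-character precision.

JG31up

Offset from 180°W / 90°S: lon 187.7375°, lat 61.6489°.
Field (20°×10°, letters A–R): 187.7375/20 → 9 → J, 61.6489/10 → 6 → G; chars JG.
Square (2°×1°, digits 0–9): 7.7375/2 → 3, 1.6489/1 → 1; chars 31.
Subsquare (5′×2.5′, letters a–x): 1.7375/0.0833333 → 20 → u, 0.6489/0.0416667 → 15 → p; chars up.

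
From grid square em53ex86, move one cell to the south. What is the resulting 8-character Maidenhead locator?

Latitude extended square 6; −1 → 5.
The longitude characters are unchanged.

EM53ex85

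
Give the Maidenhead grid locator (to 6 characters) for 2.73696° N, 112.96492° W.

Add 180° to longitude and 90° to latitude: 67.0351, 92.7370.
Field (20°×10°, letters A–R): lon ⌊67.0351/20⌋ = 3 → D; lat ⌊92.7370/10⌋ = 9 → J.
Square (2°×1°, digits 0–9): lon ⌊7.0351/2⌋ = 3; lat ⌊2.7370/1⌋ = 2.
Subsquare (5′×2.5′, letters a–x): lon ⌊1.0351/0.0833333⌋ = 12 → m; lat ⌊0.7370/0.0416667⌋ = 17 → r.

DJ32mr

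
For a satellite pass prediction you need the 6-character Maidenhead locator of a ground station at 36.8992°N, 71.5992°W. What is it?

Shift to the Maidenhead origin (180°W, 90°S): lon 108.4008, lat 126.8992.
Field (20°×10°, letters A–R): 108.4008/20 → 5 → F, 126.8992/10 → 12 → M; chars FM.
Square (2°×1°, digits 0–9): 8.4008/2 → 4, 6.8992/1 → 6; chars 46.
Subsquare (5′×2.5′, letters a–x): 0.4008/0.0833333 → 4 → e, 0.8992/0.0416667 → 21 → v; chars ev.

FM46ev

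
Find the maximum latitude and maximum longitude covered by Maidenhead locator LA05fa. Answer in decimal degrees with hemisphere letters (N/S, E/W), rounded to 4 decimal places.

84.9583° S, 40.5000° E

Field L=11, A=0: +11·20° lon, +0·10° lat → SW at lon 40°, lat -90°.
Square 0, 5: +0·2° lon, +5·1° lat → SW at lon 40°, lat -85°.
Subsquare f=5, a=0: +5·0.0833333° lon, +0·0.0416667° lat → SW at lon 40.4167°, lat -85°.
Cell spans 0.0833333° lon × 0.0416667° lat. NE corner is SW corner plus one full cell.
latitude 84.9583° S, longitude 40.5000° E.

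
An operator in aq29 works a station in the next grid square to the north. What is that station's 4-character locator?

Latitude square 9; +1 → 10, wraps to 0, carry into field.
Latitude field Q = 16; +1 → 17 = R.
The longitude characters are unchanged.

AR20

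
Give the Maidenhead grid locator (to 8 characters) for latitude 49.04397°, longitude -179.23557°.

Add 180° to longitude and 90° to latitude: 0.76443, 139.04397.
Field: 0.76443/20 → 0 → A, 139.04397/10 → 13 → N; chars AN.
Square: 0.76443/2 → 0, 9.04397/1 → 9; chars 09.
Subsquare: 0.76443/0.0833333 → 9 → j, 0.04397/0.0416667 → 1 → b; chars jb.
Extended square: 0.01443/0.00833333 → 1, 0.00230/0.00416667 → 0; chars 10.

AN09jb10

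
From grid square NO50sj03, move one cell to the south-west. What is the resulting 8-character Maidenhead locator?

NO50rj92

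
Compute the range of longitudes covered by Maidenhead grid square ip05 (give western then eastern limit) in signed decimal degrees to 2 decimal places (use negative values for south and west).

Field I=8, P=15: +8·20° lon, +15·10° lat → SW at lon -20°, lat 60°.
Square 0, 5: +0·2° lon, +5·1° lat → SW at lon -20°, lat 65°.
Cell spans 2° lon × 1° lat.
west -20.00, east -18.00.

-20.00, -18.00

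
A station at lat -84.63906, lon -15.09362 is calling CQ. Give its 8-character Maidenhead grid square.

IA25ki86

Add 180° to longitude and 90° to latitude: 164.90638, 5.36094.
Field: lon ⌊164.90638/20⌋ = 8 → I; lat ⌊5.36094/10⌋ = 0 → A.
Square: lon ⌊4.90638/2⌋ = 2; lat ⌊5.36094/1⌋ = 5.
Subsquare: lon ⌊0.90638/0.0833333⌋ = 10 → k; lat ⌊0.36094/0.0416667⌋ = 8 → i.
Extended square: lon ⌊0.07305/0.00833333⌋ = 8; lat ⌊0.02761/0.00416667⌋ = 6.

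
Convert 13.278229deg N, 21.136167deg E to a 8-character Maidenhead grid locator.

KK03ng66

Offset from 180°W / 90°S: lon 201.13617°, lat 103.27823°.
Field: 201.13617/20 → 10 → K, 103.27823/10 → 10 → K; chars KK.
Square: 1.13617/2 → 0, 3.27823/1 → 3; chars 03.
Subsquare: 1.13617/0.0833333 → 13 → n, 0.27823/0.0416667 → 6 → g; chars ng.
Extended square: 0.05283/0.00833333 → 6, 0.02823/0.00416667 → 6; chars 66.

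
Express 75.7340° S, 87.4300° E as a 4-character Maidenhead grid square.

NB34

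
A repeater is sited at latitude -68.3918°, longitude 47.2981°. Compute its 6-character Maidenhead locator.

Shift to the Maidenhead origin (180°W, 90°S): lon 227.2981, lat 21.6082.
Field: 227.2981/20 → 11 → L, 21.6082/10 → 2 → C; chars LC.
Square: 7.2981/2 → 3, 1.6082/1 → 1; chars 31.
Subsquare: 1.2981/0.0833333 → 15 → p, 0.6082/0.0416667 → 14 → o; chars po.

LC31po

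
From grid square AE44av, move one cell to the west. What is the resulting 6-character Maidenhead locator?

Longitude subsquare a = 0; −1 → -1, wraps to 23 = x, carry into square.
Longitude square 4; −1 → 3.
The latitude characters are unchanged.

AE34xv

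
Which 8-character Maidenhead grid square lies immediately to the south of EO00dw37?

Latitude extended square 7; −1 → 6.
The longitude characters are unchanged.

EO00dw36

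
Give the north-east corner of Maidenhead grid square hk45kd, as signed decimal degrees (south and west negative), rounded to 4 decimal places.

Field H=7, K=10: +7·20° lon, +10·10° lat → SW at lon -40°, lat 10°.
Square 4, 5: +4·2° lon, +5·1° lat → SW at lon -32°, lat 15°.
Subsquare k=10, d=3: +10·0.0833333° lon, +3·0.0416667° lat → SW at lon -31.1667°, lat 15.125°.
Cell spans 0.0833333° lon × 0.0416667° lat. NE corner is SW corner plus one full cell.
latitude 15.1667, longitude -31.0833.

15.1667, -31.0833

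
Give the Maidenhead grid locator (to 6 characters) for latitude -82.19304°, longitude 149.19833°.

Offset from 180°W / 90°S: lon 329.1983°, lat 7.8070°.
Field: lon ⌊329.1983/20⌋ = 16 → Q; lat ⌊7.8070/10⌋ = 0 → A.
Square: lon ⌊9.1983/2⌋ = 4; lat ⌊7.8070/1⌋ = 7.
Subsquare: lon ⌊1.1983/0.0833333⌋ = 14 → o; lat ⌊0.8070/0.0416667⌋ = 19 → t.

QA47ot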